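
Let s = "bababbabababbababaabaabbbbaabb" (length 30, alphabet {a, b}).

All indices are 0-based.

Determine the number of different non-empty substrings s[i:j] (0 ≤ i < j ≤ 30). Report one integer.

sorted suffixes:
  #0 SA[0]=17  'aabaabbbbaabb'
  #1 SA[1]=26  'aabb'
  #2 SA[2]=20  'aabbbbaabb'
  #3 SA[3]=15  'abaabaabbbbaabb'
  #4 SA[4]=18  'abaabbbbaabb'
  #5 SA[5]=13  'ababaabaabbbbaabb'
  #6 SA[6]=6  'abababbababaabaabbbbaabb'
  #7 SA[7]=8  'ababbababaabaabbbbaabb'
  #8 SA[8]=1  'ababbabababbababaabaabbbbaabb'
  #9 SA[9]=27  'abb'
  #10 SA[10]=10  'abbababaabaabbbbaabb'
  #11 SA[11]=3  'abbabababbababaabaabbbbaabb'
  #12 SA[12]=21  'abbbbaabb'
  #13 SA[13]=29  'b'
  #14 SA[14]=16  'baabaabbbbaabb'
  #15 SA[15]=25  'baabb'
  #16 SA[16]=19  'baabbbbaabb'
  #17 SA[17]=14  'babaabaabbbbaabb'
  #18 SA[18]=12  'bababaabaabbbbaabb'
  #19 SA[19]=5  'babababbababaabaabbbbaabb'
  #20 SA[20]=7  'bababbababaabaabbbbaabb'
  #21 SA[21]=0  'bababbabababbababaabaabbbbaabb'
  #22 SA[22]=9  'babbababaabaabbbbaabb'
  #23 SA[23]=2  'babbabababbababaabaabbbbaabb'
  #24 SA[24]=28  'bb'
  #25 SA[25]=24  'bbaabb'
  #26 SA[26]=11  'bbababaabaabbbbaabb'
  #27 SA[27]=4  'bbabababbababaabaabbbbaabb'
  #28 SA[28]=23  'bbbaabb'
  #29 SA[29]=22  'bbbbaabb'

SA = [17, 26, 20, 15, 18, 13, 6, 8, 1, 27, 10, 3, 21, 29, 16, 25, 19, 14, 12, 5, 7, 0, 9, 2, 28, 24, 11, 4, 23, 22]
[i] adj suffixes → lcp
  [1] 17/26 → 3 ('aab')
  [2] 26/20 → 4 ('aabb')
  [3] 20/15 → 1 ('a')
  [4] 15/18 → 5 ('abaab')
  [5] 18/13 → 3 ('aba')
  [6] 13/6 → 5 ('ababa')
  [7] 6/8 → 4 ('abab')
  [8] 8/1 → 10 ('ababbababa')
  [9] 1/27 → 2 ('ab')
  [10] 27/10 → 3 ('abb')
  [11] 10/3 → 8 ('abbababa')
  [12] 3/21 → 3 ('abb')
  [13] 21/29 → 0 ('')
  [14] 29/16 → 1 ('b')
  [15] 16/25 → 4 ('baab')
  [16] 25/19 → 5 ('baabb')
  [17] 19/14 → 2 ('ba')
  [18] 14/12 → 4 ('baba')
  [19] 12/5 → 6 ('bababa')
  [20] 5/7 → 5 ('babab')
  [21] 7/0 → 11 ('bababbababa')
  [22] 0/9 → 3 ('bab')
  [23] 9/2 → 9 ('babbababa')
  [24] 2/28 → 1 ('b')
  [25] 28/24 → 2 ('bb')
  [26] 24/11 → 3 ('bba')
  [27] 11/4 → 7 ('bbababa')
  [28] 4/23 → 2 ('bb')
  [29] 23/22 → 3 ('bbb')

n(n+1)/2 = 30·31/2 = 465
Σ LCP = 0 + 3 + 4 + 1 + 5 + 3 + 5 + 4 + 10 + 2 + 3 + 8 + 3 + 0 + 1 + 4 + 5 + 2 + 4 + 6 + 5 + 11 + 3 + 9 + 1 + 2 + 3 + 7 + 2 + 3 = 119
distinct = 465 − 119 = 346

346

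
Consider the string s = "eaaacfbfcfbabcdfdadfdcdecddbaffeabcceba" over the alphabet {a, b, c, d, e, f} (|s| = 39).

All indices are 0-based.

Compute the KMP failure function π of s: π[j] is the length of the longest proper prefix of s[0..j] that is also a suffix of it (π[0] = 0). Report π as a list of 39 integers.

π[0] = 0
j=1 s[j]='a': π[1]=0 (border '')
j=2 s[j]='a': π[2]=0 (border '')
j=3 s[j]='a': π[3]=0 (border '')
j=4 s[j]='c': π[4]=0 (border '')
j=5 s[j]='f': π[5]=0 (border '')
j=6 s[j]='b': π[6]=0 (border '')
j=7 s[j]='f': π[7]=0 (border '')
j=8 s[j]='c': π[8]=0 (border '')
j=9 s[j]='f': π[9]=0 (border '')
j=10 s[j]='b': π[10]=0 (border '')
j=11 s[j]='a': π[11]=0 (border '')
j=12 s[j]='b': π[12]=0 (border '')
j=13 s[j]='c': π[13]=0 (border '')
j=14 s[j]='d': π[14]=0 (border '')
j=15 s[j]='f': π[15]=0 (border '')
j=16 s[j]='d': π[16]=0 (border '')
j=17 s[j]='a': π[17]=0 (border '')
j=18 s[j]='d': π[18]=0 (border '')
j=19 s[j]='f': π[19]=0 (border '')
j=20 s[j]='d': π[20]=0 (border '')
j=21 s[j]='c': π[21]=0 (border '')
j=22 s[j]='d': π[22]=0 (border '')
j=23 s[j]='e': π[23]=1 (border 'e')
j=24 s[j]='c': k: 1→0; π[24]=0 (border '')
j=25 s[j]='d': π[25]=0 (border '')
j=26 s[j]='d': π[26]=0 (border '')
j=27 s[j]='b': π[27]=0 (border '')
j=28 s[j]='a': π[28]=0 (border '')
j=29 s[j]='f': π[29]=0 (border '')
j=30 s[j]='f': π[30]=0 (border '')
j=31 s[j]='e': π[31]=1 (border 'e')
j=32 s[j]='a': π[32]=2 (border 'ea')
j=33 s[j]='b': k: 2→0; π[33]=0 (border '')
j=34 s[j]='c': π[34]=0 (border '')
j=35 s[j]='c': π[35]=0 (border '')
j=36 s[j]='e': π[36]=1 (border 'e')
j=37 s[j]='b': k: 1→0; π[37]=0 (border '')
j=38 s[j]='a': π[38]=0 (border '')

[0, 0, 0, 0, 0, 0, 0, 0, 0, 0, 0, 0, 0, 0, 0, 0, 0, 0, 0, 0, 0, 0, 0, 1, 0, 0, 0, 0, 0, 0, 0, 1, 2, 0, 0, 0, 1, 0, 0]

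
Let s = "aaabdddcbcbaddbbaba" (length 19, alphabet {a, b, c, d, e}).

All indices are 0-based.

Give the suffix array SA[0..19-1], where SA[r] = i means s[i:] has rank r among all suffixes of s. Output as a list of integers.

[18, 0, 1, 16, 2, 11, 17, 15, 10, 14, 8, 3, 9, 7, 13, 6, 12, 5, 4]

rank | idx | suffix
   0 |  18 | a
   1 |   0 | aaabdddcbcbaddbbaba
   2 |   1 | aabdddcbcbaddbbaba
   3 |  16 | aba
   4 |   2 | abdddcbcbaddbbaba
   5 |  11 | addbbaba
   6 |  17 | ba
   7 |  15 | baba
   8 |  10 | baddbbaba
   9 |  14 | bbaba
  10 |   8 | bcbaddbbaba
  11 |   3 | bdddcbcbaddbbaba
  12 |   9 | cbaddbbaba
  13 |   7 | cbcbaddbbaba
  14 |  13 | dbbaba
  15 |   6 | dcbcbaddbbaba
  16 |  12 | ddbbaba
  17 |   5 | ddcbcbaddbbaba
  18 |   4 | dddcbcbaddbbaba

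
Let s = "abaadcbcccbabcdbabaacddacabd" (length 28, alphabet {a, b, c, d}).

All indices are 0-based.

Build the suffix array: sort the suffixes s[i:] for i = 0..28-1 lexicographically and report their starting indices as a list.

[18, 2, 16, 0, 11, 25, 23, 19, 3, 17, 1, 15, 10, 6, 12, 26, 24, 9, 5, 8, 7, 13, 20, 27, 22, 14, 4, 21]

rank | idx | suffix
   0 |  18 | aacddacabd
   1 |   2 | aadcbcccbabcdbabaacddacabd
   2 |  16 | abaacddacabd
   3 |   0 | abaadcbcccbabcdbabaacddacabd
   4 |  11 | abcdbabaacddacabd
   5 |  25 | abd
   6 |  23 | acabd
   7 |  19 | acddacabd
   8 |   3 | adcbcccbabcdbabaacddacabd
   9 |  17 | baacddacabd
  10 |   1 | baadcbcccbabcdbabaacddacabd
  11 |  15 | babaacddacabd
  12 |  10 | babcdbabaacddacabd
  13 |   6 | bcccbabcdbabaacddacabd
  14 |  12 | bcdbabaacddacabd
  15 |  26 | bd
  16 |  24 | cabd
  17 |   9 | cbabcdbabaacddacabd
  18 |   5 | cbcccbabcdbabaacddacabd
  19 |   8 | ccbabcdbabaacddacabd
  20 |   7 | cccbabcdbabaacddacabd
  21 |  13 | cdbabaacddacabd
  22 |  20 | cddacabd
  23 |  27 | d
  24 |  22 | dacabd
  25 |  14 | dbabaacddacabd
  26 |   4 | dcbcccbabcdbabaacddacabd
  27 |  21 | ddacabd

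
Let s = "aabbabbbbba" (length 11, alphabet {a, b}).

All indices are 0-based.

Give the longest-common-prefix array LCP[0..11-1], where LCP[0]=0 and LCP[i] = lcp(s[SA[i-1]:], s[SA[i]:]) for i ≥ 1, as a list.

[0, 1, 1, 3, 0, 2, 1, 3, 2, 3, 4]

rank | idx | suffix
   0 |  10 | a
   1 |   0 | aabbabbbbba
   2 |   1 | abbabbbbba
   3 |   4 | abbbbba
   4 |   9 | ba
   5 |   3 | babbbbba
   6 |   8 | bba
   7 |   2 | bbabbbbba
   8 |   7 | bbba
   9 |   6 | bbbba
  10 |   5 | bbbbba

SA = [10, 0, 1, 4, 9, 3, 8, 2, 7, 6, 5]
[i] adj suffixes → lcp
  [1] 10/0 → 1 ('a')
  [2] 0/1 → 1 ('a')
  [3] 1/4 → 3 ('abb')
  [4] 4/9 → 0 ('')
  [5] 9/3 → 2 ('ba')
  [6] 3/8 → 1 ('b')
  [7] 8/2 → 3 ('bba')
  [8] 2/7 → 2 ('bb')
  [9] 7/6 → 3 ('bbb')
  [10] 6/5 → 4 ('bbbb')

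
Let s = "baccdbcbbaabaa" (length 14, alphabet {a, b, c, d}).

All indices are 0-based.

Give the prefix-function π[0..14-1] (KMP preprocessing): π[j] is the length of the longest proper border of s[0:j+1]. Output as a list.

[0, 0, 0, 0, 0, 1, 0, 1, 1, 2, 0, 1, 2, 0]

π[0] = 0
j=1 s[j]='a': π[1]=0 (border '')
j=2 s[j]='c': π[2]=0 (border '')
j=3 s[j]='c': π[3]=0 (border '')
j=4 s[j]='d': π[4]=0 (border '')
j=5 s[j]='b': π[5]=1 (border 'b')
j=6 s[j]='c': k: 1→0; π[6]=0 (border '')
j=7 s[j]='b': π[7]=1 (border 'b')
j=8 s[j]='b': k: 1→0; π[8]=1 (border 'b')
j=9 s[j]='a': π[9]=2 (border 'ba')
j=10 s[j]='a': k: 2→0; π[10]=0 (border '')
j=11 s[j]='b': π[11]=1 (border 'b')
j=12 s[j]='a': π[12]=2 (border 'ba')
j=13 s[j]='a': k: 2→0; π[13]=0 (border '')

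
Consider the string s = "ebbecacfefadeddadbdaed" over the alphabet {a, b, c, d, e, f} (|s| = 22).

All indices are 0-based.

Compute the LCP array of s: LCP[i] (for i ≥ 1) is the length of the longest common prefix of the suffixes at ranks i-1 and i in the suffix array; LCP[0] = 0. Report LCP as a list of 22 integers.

[0, 1, 2, 1, 0, 1, 1, 0, 1, 0, 1, 2, 1, 1, 1, 0, 1, 1, 2, 1, 0, 1]

rank→(start, suffix):
  0 → (5, 'acfefadeddadbdaed')
  1 → (15, 'adbdaed')
  2 → (10, 'adeddadbdaed')
  3 → (19, 'aed')
  4 → (1, 'bbecacfefadeddadbdaed')
  5 → (17, 'bdaed')
  6 → (2, 'becacfefadeddadbdaed')
  7 → (4, 'cacfefadeddadbdaed')
  8 → (6, 'cfefadeddadbdaed')
  9 → (21, 'd')
  10 → (14, 'dadbdaed')
  11 → (18, 'daed')
  12 → (16, 'dbdaed')
  13 → (13, 'ddadbdaed')
  14 → (11, 'deddadbdaed')
  15 → (0, 'ebbecacfefadeddadbdaed')
  16 → (3, 'ecacfefadeddadbdaed')
  17 → (20, 'ed')
  18 → (12, 'eddadbdaed')
  19 → (8, 'efadeddadbdaed')
  20 → (9, 'fadeddadbdaed')
  21 → (7, 'fefadeddadbdaed')

SA = [5, 15, 10, 19, 1, 17, 2, 4, 6, 21, 14, 18, 16, 13, 11, 0, 3, 20, 12, 8, 9, 7]
i: (SA[i-1],SA[i]) lcp shared
  1: (5,15) 1 'a'
  2: (15,10) 2 'ad'
  3: (10,19) 1 'a'
  4: (19,1) 0 ''
  5: (1,17) 1 'b'
  6: (17,2) 1 'b'
  7: (2,4) 0 ''
  8: (4,6) 1 'c'
  9: (6,21) 0 ''
  10: (21,14) 1 'd'
  11: (14,18) 2 'da'
  12: (18,16) 1 'd'
  13: (16,13) 1 'd'
  14: (13,11) 1 'd'
  15: (11,0) 0 ''
  16: (0,3) 1 'e'
  17: (3,20) 1 'e'
  18: (20,12) 2 'ed'
  19: (12,8) 1 'e'
  20: (8,9) 0 ''
  21: (9,7) 1 'f'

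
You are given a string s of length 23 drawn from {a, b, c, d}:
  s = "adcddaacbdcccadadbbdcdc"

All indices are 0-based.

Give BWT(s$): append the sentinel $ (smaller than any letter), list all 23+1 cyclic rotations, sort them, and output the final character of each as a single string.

rank  rotation                  last
    0  $adcddaacbdcccadadbbdcdc  c
    1  aacbdcccadadbbdcdc$adcdd  d
    2  acbdcccadadbbdcdc$adcdda  a
    3  adadbbdcdc$adcddaacbdccc  c
    4  adbbdcdc$adcddaacbdcccad  d
    5  adcddaacbdcccadadbbdcdc$  $
    6  bbdcdc$adcddaacbdcccadad  d
    7  bdcccadadbbdcdc$adcddaac  c
    8  bdcdc$adcddaacbdcccadadb  b
    9  c$adcddaacbdcccadadbbdcd  d
   10  cadadbbdcdc$adcddaacbdcc  c
   11  cbdcccadadbbdcdc$adcddaa  a
   12  ccadadbbdcdc$adcddaacbdc  c
   13  cccadadbbdcdc$adcddaacbd  d
   14  cdc$adcddaacbdcccadadbbd  d
   15  cddaacbdcccadadbbdcdc$ad  d
   16  daacbdcccadadbbdcdc$adcd  d
   17  dadbbdcdc$adcddaacbdccca  a
   18  dbbdcdc$adcddaacbdcccada  a
   19  dc$adcddaacbdcccadadbbdc  c
   20  dcccadadbbdcdc$adcddaacb  b
   21  dcdc$adcddaacbdcccadadbb  b
   22  dcddaacbdcccadadbbdcdc$a  a
   23  ddaacbdcccadadbbdcdc$adc  c

cdacd$dcbdcacddddaacbbac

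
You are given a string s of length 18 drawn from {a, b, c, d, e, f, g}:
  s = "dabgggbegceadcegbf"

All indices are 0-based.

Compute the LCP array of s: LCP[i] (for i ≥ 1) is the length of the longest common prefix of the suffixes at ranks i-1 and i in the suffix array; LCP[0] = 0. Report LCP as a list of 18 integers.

[0, 1, 0, 1, 1, 0, 2, 0, 1, 0, 1, 2, 0, 0, 2, 1, 1, 2]

rank→(start, suffix):
  0 → (1, 'abgggbegceadcegbf')
  1 → (11, 'adcegbf')
  2 → (6, 'begceadcegbf')
  3 → (16, 'bf')
  4 → (2, 'bgggbegceadcegbf')
  5 → (9, 'ceadcegbf')
  6 → (13, 'cegbf')
  7 → (0, 'dabgggbegceadcegbf')
  8 → (12, 'dcegbf')
  9 → (10, 'eadcegbf')
  10 → (14, 'egbf')
  11 → (7, 'egceadcegbf')
  12 → (17, 'f')
  13 → (5, 'gbegceadcegbf')
  14 → (15, 'gbf')
  15 → (8, 'gceadcegbf')
  16 → (4, 'ggbegceadcegbf')
  17 → (3, 'gggbegceadcegbf')

SA = [1, 11, 6, 16, 2, 9, 13, 0, 12, 10, 14, 7, 17, 5, 15, 8, 4, 3]
rank  pair      lcp
   1  s[1:],s[11:]  1  'a'
   2  s[11:],s[6:]  0  ''
   3  s[6:],s[16:]  1  'b'
   4  s[16:],s[2:]  1  'b'
   5  s[2:],s[9:]  0  ''
   6  s[9:],s[13:]  2  'ce'
   7  s[13:],s[0:]  0  ''
   8  s[0:],s[12:]  1  'd'
   9  s[12:],s[10:]  0  ''
  10  s[10:],s[14:]  1  'e'
  11  s[14:],s[7:]  2  'eg'
  12  s[7:],s[17:]  0  ''
  13  s[17:],s[5:]  0  ''
  14  s[5:],s[15:]  2  'gb'
  15  s[15:],s[8:]  1  'g'
  16  s[8:],s[4:]  1  'g'
  17  s[4:],s[3:]  2  'gg'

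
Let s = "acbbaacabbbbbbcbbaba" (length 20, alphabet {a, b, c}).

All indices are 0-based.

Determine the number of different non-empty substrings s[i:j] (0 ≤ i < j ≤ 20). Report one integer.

rank→(start, suffix):
  0 → (19, 'a')
  1 → (4, 'aacabbbbbbcbbaba')
  2 → (17, 'aba')
  3 → (7, 'abbbbbbcbbaba')
  4 → (5, 'acabbbbbbcbbaba')
  5 → (0, 'acbbaacabbbbbbcbbaba')
  6 → (18, 'ba')
  7 → (3, 'baacabbbbbbcbbaba')
  8 → (16, 'baba')
  9 → (2, 'bbaacabbbbbbcbbaba')
  10 → (15, 'bbaba')
  11 → (8, 'bbbbbbcbbaba')
  12 → (9, 'bbbbbcbbaba')
  13 → (10, 'bbbbcbbaba')
  14 → (11, 'bbbcbbaba')
  15 → (12, 'bbcbbaba')
  16 → (13, 'bcbbaba')
  17 → (6, 'cabbbbbbcbbaba')
  18 → (1, 'cbbaacabbbbbbcbbaba')
  19 → (14, 'cbbaba')

SA = [19, 4, 17, 7, 5, 0, 18, 3, 16, 2, 15, 8, 9, 10, 11, 12, 13, 6, 1, 14]
rank  pair      lcp
   1  s[19:],s[4:]  1  'a'
   2  s[4:],s[17:]  1  'a'
   3  s[17:],s[7:]  2  'ab'
   4  s[7:],s[5:]  1  'a'
   5  s[5:],s[0:]  2  'ac'
   6  s[0:],s[18:]  0  ''
   7  s[18:],s[3:]  2  'ba'
   8  s[3:],s[16:]  2  'ba'
   9  s[16:],s[2:]  1  'b'
  10  s[2:],s[15:]  3  'bba'
  11  s[15:],s[8:]  2  'bb'
  12  s[8:],s[9:]  5  'bbbbb'
  13  s[9:],s[10:]  4  'bbbb'
  14  s[10:],s[11:]  3  'bbb'
  15  s[11:],s[12:]  2  'bb'
  16  s[12:],s[13:]  1  'b'
  17  s[13:],s[6:]  0  ''
  18  s[6:],s[1:]  1  'c'
  19  s[1:],s[14:]  4  'cbba'

n(n+1)/2 = 20·21/2 = 210
Σ LCP = 0 + 1 + 1 + 2 + 1 + 2 + 0 + 2 + 2 + 1 + 3 + 2 + 5 + 4 + 3 + 2 + 1 + 0 + 1 + 4 = 37
distinct = 210 − 37 = 173

173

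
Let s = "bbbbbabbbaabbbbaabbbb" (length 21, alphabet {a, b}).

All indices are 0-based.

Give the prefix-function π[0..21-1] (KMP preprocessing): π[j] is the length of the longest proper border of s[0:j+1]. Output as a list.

π[0] = 0
j=1 s[j]='b': π[1]=1 (border 'b')
j=2 s[j]='b': π[2]=2 (border 'bb')
j=3 s[j]='b': π[3]=3 (border 'bbb')
j=4 s[j]='b': π[4]=4 (border 'bbbb')
j=5 s[j]='a': k: 4→3→2→1→0; π[5]=0 (border '')
j=6 s[j]='b': π[6]=1 (border 'b')
j=7 s[j]='b': π[7]=2 (border 'bb')
j=8 s[j]='b': π[8]=3 (border 'bbb')
j=9 s[j]='a': k: 3→2→1→0; π[9]=0 (border '')
j=10 s[j]='a': π[10]=0 (border '')
j=11 s[j]='b': π[11]=1 (border 'b')
j=12 s[j]='b': π[12]=2 (border 'bb')
j=13 s[j]='b': π[13]=3 (border 'bbb')
j=14 s[j]='b': π[14]=4 (border 'bbbb')
j=15 s[j]='a': k: 4→3→2→1→0; π[15]=0 (border '')
j=16 s[j]='a': π[16]=0 (border '')
j=17 s[j]='b': π[17]=1 (border 'b')
j=18 s[j]='b': π[18]=2 (border 'bb')
j=19 s[j]='b': π[19]=3 (border 'bbb')
j=20 s[j]='b': π[20]=4 (border 'bbbb')

[0, 1, 2, 3, 4, 0, 1, 2, 3, 0, 0, 1, 2, 3, 4, 0, 0, 1, 2, 3, 4]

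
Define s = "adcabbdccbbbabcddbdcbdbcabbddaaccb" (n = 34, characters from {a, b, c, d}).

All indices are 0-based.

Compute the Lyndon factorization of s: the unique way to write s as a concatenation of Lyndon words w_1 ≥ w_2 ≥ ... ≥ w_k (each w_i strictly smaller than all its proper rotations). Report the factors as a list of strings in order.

emit factor 1: 'adc' (i=0, period=3)
emit factor 2: 'abbdccbbbabcddbdcbdbcabbdd' (i=3, period=26)
emit factor 3: 'aaccb' (i=29, period=5)

["adc", "abbdccbbbabcddbdcbdbcabbdd", "aaccb"]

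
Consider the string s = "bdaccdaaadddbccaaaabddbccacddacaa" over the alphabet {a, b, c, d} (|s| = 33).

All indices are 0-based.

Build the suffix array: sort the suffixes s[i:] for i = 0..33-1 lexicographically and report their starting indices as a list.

[32, 31, 15, 16, 6, 17, 7, 18, 29, 2, 25, 8, 12, 22, 0, 19, 30, 14, 24, 13, 23, 3, 4, 26, 5, 28, 1, 11, 21, 27, 10, 20, 9]

sorted suffixes:
  #0 SA[0]=32  'a'
  #1 SA[1]=31  'aa'
  #2 SA[2]=15  'aaaabddbccacddacaa'
  #3 SA[3]=16  'aaabddbccacddacaa'
  #4 SA[4]=6  'aaadddbccaaaabddbccacddacaa'
  #5 SA[5]=17  'aabddbccacddacaa'
  #6 SA[6]=7  'aadddbccaaaabddbccacddacaa'
  #7 SA[7]=18  'abddbccacddacaa'
  #8 SA[8]=29  'acaa'
  #9 SA[9]=2  'accdaaadddbccaaaabddbccacddacaa'
  #10 SA[10]=25  'acddacaa'
  #11 SA[11]=8  'adddbccaaaabddbccacddacaa'
  #12 SA[12]=12  'bccaaaabddbccacddacaa'
  #13 SA[13]=22  'bccacddacaa'
  #14 SA[14]=0  'bdaccdaaadddbccaaaabddbccacddacaa'
  #15 SA[15]=19  'bddbccacddacaa'
  #16 SA[16]=30  'caa'
  #17 SA[17]=14  'caaaabddbccacddacaa'
  #18 SA[18]=24  'cacddacaa'
  #19 SA[19]=13  'ccaaaabddbccacddacaa'
  #20 SA[20]=23  'ccacddacaa'
  #21 SA[21]=3  'ccdaaadddbccaaaabddbccacddacaa'
  #22 SA[22]=4  'cdaaadddbccaaaabddbccacddacaa'
  #23 SA[23]=26  'cddacaa'
  #24 SA[24]=5  'daaadddbccaaaabddbccacddacaa'
  #25 SA[25]=28  'dacaa'
  #26 SA[26]=1  'daccdaaadddbccaaaabddbccacddacaa'
  #27 SA[27]=11  'dbccaaaabddbccacddacaa'
  #28 SA[28]=21  'dbccacddacaa'
  #29 SA[29]=27  'ddacaa'
  #30 SA[30]=10  'ddbccaaaabddbccacddacaa'
  #31 SA[31]=20  'ddbccacddacaa'
  #32 SA[32]=9  'dddbccaaaabddbccacddacaa'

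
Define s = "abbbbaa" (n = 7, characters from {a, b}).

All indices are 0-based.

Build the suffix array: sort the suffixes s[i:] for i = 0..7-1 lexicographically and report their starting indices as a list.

[6, 5, 0, 4, 3, 2, 1]

rank | idx | suffix
   0 |   6 | a
   1 |   5 | aa
   2 |   0 | abbbbaa
   3 |   4 | baa
   4 |   3 | bbaa
   5 |   2 | bbbaa
   6 |   1 | bbbbaa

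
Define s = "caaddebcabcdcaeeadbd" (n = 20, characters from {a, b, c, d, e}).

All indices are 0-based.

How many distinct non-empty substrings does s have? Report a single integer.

rank→(start, suffix):
  0 → (1, 'aaddebcabcdcaeeadbd')
  1 → (8, 'abcdcaeeadbd')
  2 → (16, 'adbd')
  3 → (2, 'addebcabcdcaeeadbd')
  4 → (13, 'aeeadbd')
  5 → (6, 'bcabcdcaeeadbd')
  6 → (9, 'bcdcaeeadbd')
  7 → (18, 'bd')
  8 → (0, 'caaddebcabcdcaeeadbd')
  9 → (7, 'cabcdcaeeadbd')
  10 → (12, 'caeeadbd')
  11 → (10, 'cdcaeeadbd')
  12 → (19, 'd')
  13 → (17, 'dbd')
  14 → (11, 'dcaeeadbd')
  15 → (3, 'ddebcabcdcaeeadbd')
  16 → (4, 'debcabcdcaeeadbd')
  17 → (15, 'eadbd')
  18 → (5, 'ebcabcdcaeeadbd')
  19 → (14, 'eeadbd')

SA = [1, 8, 16, 2, 13, 6, 9, 18, 0, 7, 12, 10, 19, 17, 11, 3, 4, 15, 5, 14]
[i] adj suffixes → lcp
  [1] 1/8 → 1 ('a')
  [2] 8/16 → 1 ('a')
  [3] 16/2 → 2 ('ad')
  [4] 2/13 → 1 ('a')
  [5] 13/6 → 0 ('')
  [6] 6/9 → 2 ('bc')
  [7] 9/18 → 1 ('b')
  [8] 18/0 → 0 ('')
  [9] 0/7 → 2 ('ca')
  [10] 7/12 → 2 ('ca')
  [11] 12/10 → 1 ('c')
  [12] 10/19 → 0 ('')
  [13] 19/17 → 1 ('d')
  [14] 17/11 → 1 ('d')
  [15] 11/3 → 1 ('d')
  [16] 3/4 → 1 ('d')
  [17] 4/15 → 0 ('')
  [18] 15/5 → 1 ('e')
  [19] 5/14 → 1 ('e')

n(n+1)/2 = 20·21/2 = 210
Σ LCP = 0 + 1 + 1 + 2 + 1 + 0 + 2 + 1 + 0 + 2 + 2 + 1 + 0 + 1 + 1 + 1 + 1 + 0 + 1 + 1 = 19
distinct = 210 − 19 = 191

191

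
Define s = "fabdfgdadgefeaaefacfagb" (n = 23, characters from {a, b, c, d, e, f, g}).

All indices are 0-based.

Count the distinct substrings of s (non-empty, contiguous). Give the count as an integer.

sorted suffixes:
  #0 SA[0]=13  'aaefacfagb'
  #1 SA[1]=1  'abdfgdadgefeaaefacfagb'
  #2 SA[2]=17  'acfagb'
  #3 SA[3]=7  'adgefeaaefacfagb'
  #4 SA[4]=14  'aefacfagb'
  #5 SA[5]=20  'agb'
  #6 SA[6]=22  'b'
  #7 SA[7]=2  'bdfgdadgefeaaefacfagb'
  #8 SA[8]=18  'cfagb'
  #9 SA[9]=6  'dadgefeaaefacfagb'
  #10 SA[10]=3  'dfgdadgefeaaefacfagb'
  #11 SA[11]=8  'dgefeaaefacfagb'
  #12 SA[12]=12  'eaaefacfagb'
  #13 SA[13]=15  'efacfagb'
  #14 SA[14]=10  'efeaaefacfagb'
  #15 SA[15]=0  'fabdfgdadgefeaaefacfagb'
  #16 SA[16]=16  'facfagb'
  #17 SA[17]=19  'fagb'
  #18 SA[18]=11  'feaaefacfagb'
  #19 SA[19]=4  'fgdadgefeaaefacfagb'
  #20 SA[20]=21  'gb'
  #21 SA[21]=5  'gdadgefeaaefacfagb'
  #22 SA[22]=9  'gefeaaefacfagb'

SA = [13, 1, 17, 7, 14, 20, 22, 2, 18, 6, 3, 8, 12, 15, 10, 0, 16, 19, 11, 4, 21, 5, 9]
[i] adj suffixes → lcp
  [1] 13/1 → 1 ('a')
  [2] 1/17 → 1 ('a')
  [3] 17/7 → 1 ('a')
  [4] 7/14 → 1 ('a')
  [5] 14/20 → 1 ('a')
  [6] 20/22 → 0 ('')
  [7] 22/2 → 1 ('b')
  [8] 2/18 → 0 ('')
  [9] 18/6 → 0 ('')
  [10] 6/3 → 1 ('d')
  [11] 3/8 → 1 ('d')
  [12] 8/12 → 0 ('')
  [13] 12/15 → 1 ('e')
  [14] 15/10 → 2 ('ef')
  [15] 10/0 → 0 ('')
  [16] 0/16 → 2 ('fa')
  [17] 16/19 → 2 ('fa')
  [18] 19/11 → 1 ('f')
  [19] 11/4 → 1 ('f')
  [20] 4/21 → 0 ('')
  [21] 21/5 → 1 ('g')
  [22] 5/9 → 1 ('g')

n(n+1)/2 = 23·24/2 = 276
Σ LCP = 0 + 1 + 1 + 1 + 1 + 1 + 0 + 1 + 0 + 0 + 1 + 1 + 0 + 1 + 2 + 0 + 2 + 2 + 1 + 1 + 0 + 1 + 1 = 19
distinct = 276 − 19 = 257

257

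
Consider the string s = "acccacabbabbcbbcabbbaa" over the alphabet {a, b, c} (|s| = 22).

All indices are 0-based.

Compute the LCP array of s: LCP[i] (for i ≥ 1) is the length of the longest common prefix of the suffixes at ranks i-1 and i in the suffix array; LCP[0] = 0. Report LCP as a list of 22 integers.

rank | idx | suffix
   0 |  21 | a
   1 |  20 | aa
   2 |   6 | abbabbcbbcabbbaa
   3 |  16 | abbbaa
   4 |   9 | abbcbbcabbbaa
   5 |   4 | acabbabbcbbcabbbaa
   6 |   0 | acccacabbabbcbbcabbbaa
   7 |  19 | baa
   8 |   8 | babbcbbcabbbaa
   9 |  18 | bbaa
  10 |   7 | bbabbcbbcabbbaa
  11 |  17 | bbbaa
  12 |  13 | bbcabbbaa
  13 |  10 | bbcbbcabbbaa
  14 |  14 | bcabbbaa
  15 |  11 | bcbbcabbbaa
  16 |   5 | cabbabbcbbcabbbaa
  17 |  15 | cabbbaa
  18 |   3 | cacabbabbcbbcabbbaa
  19 |  12 | cbbcabbbaa
  20 |   2 | ccacabbabbcbbcabbbaa
  21 |   1 | cccacabbabbcbbcabbbaa

SA = [21, 20, 6, 16, 9, 4, 0, 19, 8, 18, 7, 17, 13, 10, 14, 11, 5, 15, 3, 12, 2, 1]
rank  pair      lcp
   1  s[21:],s[20:]  1  'a'
   2  s[20:],s[6:]  1  'a'
   3  s[6:],s[16:]  3  'abb'
   4  s[16:],s[9:]  3  'abb'
   5  s[9:],s[4:]  1  'a'
   6  s[4:],s[0:]  2  'ac'
   7  s[0:],s[19:]  0  ''
   8  s[19:],s[8:]  2  'ba'
   9  s[8:],s[18:]  1  'b'
  10  s[18:],s[7:]  3  'bba'
  11  s[7:],s[17:]  2  'bb'
  12  s[17:],s[13:]  2  'bb'
  13  s[13:],s[10:]  3  'bbc'
  14  s[10:],s[14:]  1  'b'
  15  s[14:],s[11:]  2  'bc'
  16  s[11:],s[5:]  0  ''
  17  s[5:],s[15:]  4  'cabb'
  18  s[15:],s[3:]  2  'ca'
  19  s[3:],s[12:]  1  'c'
  20  s[12:],s[2:]  1  'c'
  21  s[2:],s[1:]  2  'cc'

[0, 1, 1, 3, 3, 1, 2, 0, 2, 1, 3, 2, 2, 3, 1, 2, 0, 4, 2, 1, 1, 2]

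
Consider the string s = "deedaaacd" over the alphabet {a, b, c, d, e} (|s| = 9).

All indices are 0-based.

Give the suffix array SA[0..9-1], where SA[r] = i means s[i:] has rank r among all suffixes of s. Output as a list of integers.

sorted suffixes:
  #0 SA[0]=4  'aaacd'
  #1 SA[1]=5  'aacd'
  #2 SA[2]=6  'acd'
  #3 SA[3]=7  'cd'
  #4 SA[4]=8  'd'
  #5 SA[5]=3  'daaacd'
  #6 SA[6]=0  'deedaaacd'
  #7 SA[7]=2  'edaaacd'
  #8 SA[8]=1  'eedaaacd'

[4, 5, 6, 7, 8, 3, 0, 2, 1]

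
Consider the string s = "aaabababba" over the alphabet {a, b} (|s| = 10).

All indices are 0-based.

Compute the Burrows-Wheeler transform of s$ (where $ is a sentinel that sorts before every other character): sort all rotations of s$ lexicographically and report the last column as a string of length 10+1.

rank  rotation     last
    0  $aaabababba  a
    1  a$aaabababb  b
    2  aaabababba$  $
    3  aabababba$a  a
    4  abababba$aa  a
    5  ababba$aaab  b
    6  abba$aaabab  b
    7  ba$aaababab  b
    8  bababba$aaa  a
    9  babba$aaaba  a
   10  bba$aaababa  a

ab$aabbbaaa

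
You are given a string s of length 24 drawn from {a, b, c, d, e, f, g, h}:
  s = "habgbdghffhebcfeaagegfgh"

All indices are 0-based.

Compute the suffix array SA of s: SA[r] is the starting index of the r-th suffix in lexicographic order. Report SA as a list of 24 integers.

[16, 1, 17, 12, 4, 2, 13, 5, 15, 11, 19, 14, 8, 21, 9, 3, 18, 20, 22, 6, 23, 0, 10, 7]

rank | idx | suffix
   0 |  16 | aagegfgh
   1 |   1 | abgbdghffhebcfeaagegfgh
   2 |  17 | agegfgh
   3 |  12 | bcfeaagegfgh
   4 |   4 | bdghffhebcfeaagegfgh
   5 |   2 | bgbdghffhebcfeaagegfgh
   6 |  13 | cfeaagegfgh
   7 |   5 | dghffhebcfeaagegfgh
   8 |  15 | eaagegfgh
   9 |  11 | ebcfeaagegfgh
  10 |  19 | egfgh
  11 |  14 | feaagegfgh
  12 |   8 | ffhebcfeaagegfgh
  13 |  21 | fgh
  14 |   9 | fhebcfeaagegfgh
  15 |   3 | gbdghffhebcfeaagegfgh
  16 |  18 | gegfgh
  17 |  20 | gfgh
  18 |  22 | gh
  19 |   6 | ghffhebcfeaagegfgh
  20 |  23 | h
  21 |   0 | habgbdghffhebcfeaagegfgh
  22 |  10 | hebcfeaagegfgh
  23 |   7 | hffhebcfeaagegfgh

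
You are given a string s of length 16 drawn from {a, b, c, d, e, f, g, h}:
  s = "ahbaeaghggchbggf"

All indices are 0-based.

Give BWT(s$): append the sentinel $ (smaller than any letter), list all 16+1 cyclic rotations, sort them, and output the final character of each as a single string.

rank  rotation           last
    0  $ahbaeaghggchbggf  f
    1  aeaghggchbggf$ahb  b
    2  aghggchbggf$ahbae  e
    3  ahbaeaghggchbggf$  $
    4  baeaghggchbggf$ah  h
    5  bggf$ahbaeaghggch  h
    6  chbggf$ahbaeaghgg  g
    7  eaghggchbggf$ahba  a
    8  f$ahbaeaghggchbgg  g
    9  gchbggf$ahbaeaghg  g
   10  gf$ahbaeaghggchbg  g
   11  ggchbggf$ahbaeagh  h
   12  ggf$ahbaeaghggchb  b
   13  ghggchbggf$ahbaea  a
   14  hbaeaghggchbggf$a  a
   15  hbggf$ahbaeaghggc  c
   16  hggchbggf$ahbaeag  g

fbe$hhgaggghbaacg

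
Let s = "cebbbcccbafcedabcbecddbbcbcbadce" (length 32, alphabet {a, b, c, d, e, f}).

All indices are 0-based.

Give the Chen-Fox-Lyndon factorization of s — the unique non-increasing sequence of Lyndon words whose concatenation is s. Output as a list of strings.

emit factor 1: 'ce' (i=0, period=2)
emit factor 2: 'bbbccc' (i=2, period=6)
emit factor 3: 'b' (i=8, period=1)
emit factor 4: 'afced' (i=9, period=5)
emit factor 5: 'abcbecddbbcbcbadce' (i=14, period=18)

["ce", "bbbccc", "b", "afced", "abcbecddbbcbcbadce"]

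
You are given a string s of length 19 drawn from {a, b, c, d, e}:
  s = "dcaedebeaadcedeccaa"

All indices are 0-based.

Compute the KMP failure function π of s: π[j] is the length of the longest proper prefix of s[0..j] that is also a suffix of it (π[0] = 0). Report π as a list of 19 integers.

π[0] = 0
j=1 s[j]='c': π[1]=0 (border '')
j=2 s[j]='a': π[2]=0 (border '')
j=3 s[j]='e': π[3]=0 (border '')
j=4 s[j]='d': π[4]=1 (border 'd')
j=5 s[j]='e': k: 1→0; π[5]=0 (border '')
j=6 s[j]='b': π[6]=0 (border '')
j=7 s[j]='e': π[7]=0 (border '')
j=8 s[j]='a': π[8]=0 (border '')
j=9 s[j]='a': π[9]=0 (border '')
j=10 s[j]='d': π[10]=1 (border 'd')
j=11 s[j]='c': π[11]=2 (border 'dc')
j=12 s[j]='e': k: 2→0; π[12]=0 (border '')
j=13 s[j]='d': π[13]=1 (border 'd')
j=14 s[j]='e': k: 1→0; π[14]=0 (border '')
j=15 s[j]='c': π[15]=0 (border '')
j=16 s[j]='c': π[16]=0 (border '')
j=17 s[j]='a': π[17]=0 (border '')
j=18 s[j]='a': π[18]=0 (border '')

[0, 0, 0, 0, 1, 0, 0, 0, 0, 0, 1, 2, 0, 1, 0, 0, 0, 0, 0]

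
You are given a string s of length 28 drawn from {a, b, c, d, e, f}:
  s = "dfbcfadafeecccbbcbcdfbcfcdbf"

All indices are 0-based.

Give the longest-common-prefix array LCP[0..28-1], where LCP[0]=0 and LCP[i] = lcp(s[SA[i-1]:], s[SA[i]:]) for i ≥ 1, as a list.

rank→(start, suffix):
  0 → (5, 'adafeecccbbcbcdfbcfcdbf')
  1 → (7, 'afeecccbbcbcdfbcfcdbf')
  2 → (14, 'bbcbcdfbcfcdbf')
  3 → (15, 'bcbcdfbcfcdbf')
  4 → (17, 'bcdfbcfcdbf')
  5 → (2, 'bcfadafeecccbbcbcdfbcfcdbf')
  6 → (21, 'bcfcdbf')
  7 → (26, 'bf')
  8 → (13, 'cbbcbcdfbcfcdbf')
  9 → (16, 'cbcdfbcfcdbf')
  10 → (12, 'ccbbcbcdfbcfcdbf')
  11 → (11, 'cccbbcbcdfbcfcdbf')
  12 → (24, 'cdbf')
  13 → (18, 'cdfbcfcdbf')
  14 → (3, 'cfadafeecccbbcbcdfbcfcdbf')
  15 → (22, 'cfcdbf')
  16 → (6, 'dafeecccbbcbcdfbcfcdbf')
  17 → (25, 'dbf')
  18 → (0, 'dfbcfadafeecccbbcbcdfbcfcdbf')
  19 → (19, 'dfbcfcdbf')
  20 → (10, 'ecccbbcbcdfbcfcdbf')
  21 → (9, 'eecccbbcbcdfbcfcdbf')
  22 → (27, 'f')
  23 → (4, 'fadafeecccbbcbcdfbcfcdbf')
  24 → (1, 'fbcfadafeecccbbcbcdfbcfcdbf')
  25 → (20, 'fbcfcdbf')
  26 → (23, 'fcdbf')
  27 → (8, 'feecccbbcbcdfbcfcdbf')

SA = [5, 7, 14, 15, 17, 2, 21, 26, 13, 16, 12, 11, 24, 18, 3, 22, 6, 25, 0, 19, 10, 9, 27, 4, 1, 20, 23, 8]
i: (SA[i-1],SA[i]) lcp shared
  1: (5,7) 1 'a'
  2: (7,14) 0 ''
  3: (14,15) 1 'b'
  4: (15,17) 2 'bc'
  5: (17,2) 2 'bc'
  6: (2,21) 3 'bcf'
  7: (21,26) 1 'b'
  8: (26,13) 0 ''
  9: (13,16) 2 'cb'
  10: (16,12) 1 'c'
  11: (12,11) 2 'cc'
  12: (11,24) 1 'c'
  13: (24,18) 2 'cd'
  14: (18,3) 1 'c'
  15: (3,22) 2 'cf'
  16: (22,6) 0 ''
  17: (6,25) 1 'd'
  18: (25,0) 1 'd'
  19: (0,19) 5 'dfbcf'
  20: (19,10) 0 ''
  21: (10,9) 1 'e'
  22: (9,27) 0 ''
  23: (27,4) 1 'f'
  24: (4,1) 1 'f'
  25: (1,20) 4 'fbcf'
  26: (20,23) 1 'f'
  27: (23,8) 1 'f'

[0, 1, 0, 1, 2, 2, 3, 1, 0, 2, 1, 2, 1, 2, 1, 2, 0, 1, 1, 5, 0, 1, 0, 1, 1, 4, 1, 1]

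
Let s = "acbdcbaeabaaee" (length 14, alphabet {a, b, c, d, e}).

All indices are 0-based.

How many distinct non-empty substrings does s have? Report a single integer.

rank | idx | suffix
   0 |  10 | aaee
   1 |   8 | abaaee
   2 |   0 | acbdcbaeabaaee
   3 |   6 | aeabaaee
   4 |  11 | aee
   5 |   9 | baaee
   6 |   5 | baeabaaee
   7 |   2 | bdcbaeabaaee
   8 |   4 | cbaeabaaee
   9 |   1 | cbdcbaeabaaee
  10 |   3 | dcbaeabaaee
  11 |  13 | e
  12 |   7 | eabaaee
  13 |  12 | ee

SA = [10, 8, 0, 6, 11, 9, 5, 2, 4, 1, 3, 13, 7, 12]
i: (SA[i-1],SA[i]) lcp shared
  1: (10,8) 1 'a'
  2: (8,0) 1 'a'
  3: (0,6) 1 'a'
  4: (6,11) 2 'ae'
  5: (11,9) 0 ''
  6: (9,5) 2 'ba'
  7: (5,2) 1 'b'
  8: (2,4) 0 ''
  9: (4,1) 2 'cb'
  10: (1,3) 0 ''
  11: (3,13) 0 ''
  12: (13,7) 1 'e'
  13: (7,12) 1 'e'

n(n+1)/2 = 14·15/2 = 105
Σ LCP = 0 + 1 + 1 + 1 + 2 + 0 + 2 + 1 + 0 + 2 + 0 + 0 + 1 + 1 = 12
distinct = 105 − 12 = 93

93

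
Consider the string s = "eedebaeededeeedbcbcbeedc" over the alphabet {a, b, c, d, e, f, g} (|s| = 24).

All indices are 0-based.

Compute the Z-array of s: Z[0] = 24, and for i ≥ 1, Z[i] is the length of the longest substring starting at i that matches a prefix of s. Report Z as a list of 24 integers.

[24, 1, 0, 1, 0, 0, 4, 1, 0, 1, 0, 2, 3, 1, 0, 0, 0, 0, 0, 0, 3, 1, 0, 0]

Z[0]=24
i=1: i≥r, start 0; Z[1]=1 scan→box=[1,2)
i=2: i≥r, start 0; Z[2]=0
i=3: i≥r, start 0; Z[3]=1 scan→box=[3,4)
i=4: i≥r, start 0; Z[4]=0
i=5: i≥r, start 0; Z[5]=0
i=6: i≥r, start 0; Z[6]=4 scan→box=[6,10)
i=7: min(r-i=3, Z[1]=1)=1; Z[7]=1
i=8: min(r-i=2, Z[2]=0)=0; Z[8]=0
i=9: min(r-i=1, Z[3]=1)=1; Z[9]=1
i=10: i≥r, start 0; Z[10]=0
i=11: i≥r, start 0; Z[11]=2 scan→box=[11,13)
i=12: min(r-i=1, Z[1]=1)=1; Z[12]=3 scan→box=[12,15)
i=13: min(r-i=2, Z[1]=1)=1; Z[13]=1
i=14: min(r-i=1, Z[2]=0)=0; Z[14]=0
i=15: i≥r, start 0; Z[15]=0
i=16: i≥r, start 0; Z[16]=0
i=17: i≥r, start 0; Z[17]=0
i=18: i≥r, start 0; Z[18]=0
i=19: i≥r, start 0; Z[19]=0
i=20: i≥r, start 0; Z[20]=3 scan→box=[20,23)
i=21: min(r-i=2, Z[1]=1)=1; Z[21]=1
i=22: min(r-i=1, Z[2]=0)=0; Z[22]=0
i=23: i≥r, start 0; Z[23]=0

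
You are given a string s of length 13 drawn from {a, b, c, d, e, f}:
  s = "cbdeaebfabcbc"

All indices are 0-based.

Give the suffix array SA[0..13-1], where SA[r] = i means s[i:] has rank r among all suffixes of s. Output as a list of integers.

rank | idx | suffix
   0 |   8 | abcbc
   1 |   4 | aebfabcbc
   2 |  11 | bc
   3 |   9 | bcbc
   4 |   1 | bdeaebfabcbc
   5 |   6 | bfabcbc
   6 |  12 | c
   7 |  10 | cbc
   8 |   0 | cbdeaebfabcbc
   9 |   2 | deaebfabcbc
  10 |   3 | eaebfabcbc
  11 |   5 | ebfabcbc
  12 |   7 | fabcbc

[8, 4, 11, 9, 1, 6, 12, 10, 0, 2, 3, 5, 7]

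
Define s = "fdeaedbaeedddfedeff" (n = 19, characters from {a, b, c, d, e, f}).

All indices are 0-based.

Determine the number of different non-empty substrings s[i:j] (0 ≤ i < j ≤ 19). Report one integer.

rank | idx | suffix
   0 |   3 | aedbaeedddfedeff
   1 |   7 | aeedddfedeff
   2 |   6 | baeedddfedeff
   3 |   5 | dbaeedddfedeff
   4 |  10 | dddfedeff
   5 |  11 | ddfedeff
   6 |   1 | deaedbaeedddfedeff
   7 |  15 | deff
   8 |  12 | dfedeff
   9 |   2 | eaedbaeedddfedeff
  10 |   4 | edbaeedddfedeff
  11 |   9 | edddfedeff
  12 |  14 | edeff
  13 |   8 | eedddfedeff
  14 |  16 | eff
  15 |  18 | f
  16 |   0 | fdeaedbaeedddfedeff
  17 |  13 | fedeff
  18 |  17 | ff

SA = [3, 7, 6, 5, 10, 11, 1, 15, 12, 2, 4, 9, 14, 8, 16, 18, 0, 13, 17]
rank  pair      lcp
   1  s[3:],s[7:]  2  'ae'
   2  s[7:],s[6:]  0  ''
   3  s[6:],s[5:]  0  ''
   4  s[5:],s[10:]  1  'd'
   5  s[10:],s[11:]  2  'dd'
   6  s[11:],s[1:]  1  'd'
   7  s[1:],s[15:]  2  'de'
   8  s[15:],s[12:]  1  'd'
   9  s[12:],s[2:]  0  ''
  10  s[2:],s[4:]  1  'e'
  11  s[4:],s[9:]  2  'ed'
  12  s[9:],s[14:]  2  'ed'
  13  s[14:],s[8:]  1  'e'
  14  s[8:],s[16:]  1  'e'
  15  s[16:],s[18:]  0  ''
  16  s[18:],s[0:]  1  'f'
  17  s[0:],s[13:]  1  'f'
  18  s[13:],s[17:]  1  'f'

n(n+1)/2 = 19·20/2 = 190
Σ LCP = 0 + 2 + 0 + 0 + 1 + 2 + 1 + 2 + 1 + 0 + 1 + 2 + 2 + 1 + 1 + 0 + 1 + 1 + 1 = 19
distinct = 190 − 19 = 171

171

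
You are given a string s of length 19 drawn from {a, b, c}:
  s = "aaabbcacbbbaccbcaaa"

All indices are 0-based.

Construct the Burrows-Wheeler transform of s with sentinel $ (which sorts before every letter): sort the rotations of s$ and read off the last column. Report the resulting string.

rank  rotation              last
    0  $aaabbcacbbbaccbcaaa  a
    1  a$aaabbcacbbbaccbcaa  a
    2  aa$aaabbcacbbbaccbca  a
    3  aaa$aaabbcacbbbaccbc  c
    4  aaabbcacbbbaccbcaaa$  $
    5  aabbcacbbbaccbcaaa$a  a
    6  abbcacbbbaccbcaaa$aa  a
    7  acbbbaccbcaaa$aaabbc  c
    8  accbcaaa$aaabbcacbbb  b
    9  baccbcaaa$aaabbcacbb  b
   10  bbaccbcaaa$aaabbcacb  b
   11  bbbaccbcaaa$aaabbcac  c
   12  bbcacbbbaccbcaaa$aaa  a
   13  bcaaa$aaabbcacbbbacc  c
   14  bcacbbbaccbcaaa$aaab  b
   15  caaa$aaabbcacbbbaccb  b
   16  cacbbbaccbcaaa$aaabb  b
   17  cbbbaccbcaaa$aaabbca  a
   18  cbcaaa$aaabbcacbbbac  c
   19  ccbcaaa$aaabbcacbbba  a

aaac$aacbbbcacbbbaca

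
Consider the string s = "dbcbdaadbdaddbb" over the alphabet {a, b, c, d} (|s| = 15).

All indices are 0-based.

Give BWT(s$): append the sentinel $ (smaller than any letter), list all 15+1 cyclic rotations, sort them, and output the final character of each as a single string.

rank  rotation          last
    0  $dbcbdaadbdaddbb  b
    1  aadbdaddbb$dbcbd  d
    2  adbdaddbb$dbcbda  a
    3  addbb$dbcbdaadbd  d
    4  b$dbcbdaadbdaddb  b
    5  bb$dbcbdaadbdadd  d
    6  bcbdaadbdaddbb$d  d
    7  bdaadbdaddbb$dbc  c
    8  bdaddbb$dbcbdaad  d
    9  cbdaadbdaddbb$db  b
   10  daadbdaddbb$dbcb  b
   11  daddbb$dbcbdaadb  b
   12  dbb$dbcbdaadbdad  d
   13  dbcbdaadbdaddbb$  $
   14  dbdaddbb$dbcbdaa  a
   15  ddbb$dbcbdaadbda  a

bdadbddcdbbbd$aa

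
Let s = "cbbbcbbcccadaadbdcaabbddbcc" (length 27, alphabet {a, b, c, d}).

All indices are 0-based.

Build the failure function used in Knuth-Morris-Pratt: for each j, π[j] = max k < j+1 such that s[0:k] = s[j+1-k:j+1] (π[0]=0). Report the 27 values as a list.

π[0] = 0
j=1 s[j]='b': π[1]=0 (border '')
j=2 s[j]='b': π[2]=0 (border '')
j=3 s[j]='b': π[3]=0 (border '')
j=4 s[j]='c': π[4]=1 (border 'c')
j=5 s[j]='b': π[5]=2 (border 'cb')
j=6 s[j]='b': π[6]=3 (border 'cbb')
j=7 s[j]='c': k: 3→0; π[7]=1 (border 'c')
j=8 s[j]='c': k: 1→0; π[8]=1 (border 'c')
j=9 s[j]='c': k: 1→0; π[9]=1 (border 'c')
j=10 s[j]='a': k: 1→0; π[10]=0 (border '')
j=11 s[j]='d': π[11]=0 (border '')
j=12 s[j]='a': π[12]=0 (border '')
j=13 s[j]='a': π[13]=0 (border '')
j=14 s[j]='d': π[14]=0 (border '')
j=15 s[j]='b': π[15]=0 (border '')
j=16 s[j]='d': π[16]=0 (border '')
j=17 s[j]='c': π[17]=1 (border 'c')
j=18 s[j]='a': k: 1→0; π[18]=0 (border '')
j=19 s[j]='a': π[19]=0 (border '')
j=20 s[j]='b': π[20]=0 (border '')
j=21 s[j]='b': π[21]=0 (border '')
j=22 s[j]='d': π[22]=0 (border '')
j=23 s[j]='d': π[23]=0 (border '')
j=24 s[j]='b': π[24]=0 (border '')
j=25 s[j]='c': π[25]=1 (border 'c')
j=26 s[j]='c': k: 1→0; π[26]=1 (border 'c')

[0, 0, 0, 0, 1, 2, 3, 1, 1, 1, 0, 0, 0, 0, 0, 0, 0, 1, 0, 0, 0, 0, 0, 0, 0, 1, 1]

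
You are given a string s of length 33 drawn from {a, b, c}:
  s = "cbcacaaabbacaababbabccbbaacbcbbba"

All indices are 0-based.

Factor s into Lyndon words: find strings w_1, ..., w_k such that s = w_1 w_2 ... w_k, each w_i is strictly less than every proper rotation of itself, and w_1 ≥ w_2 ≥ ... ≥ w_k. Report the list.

emit factor 1: 'c' (i=0, period=1)
emit factor 2: 'bc' (i=1, period=2)
emit factor 3: 'ac' (i=3, period=2)
emit factor 4: 'aaabbacaababbabccbbaacbcbbb' (i=5, period=27)
emit factor 5: 'a' (i=32, period=1)

["c", "bc", "ac", "aaabbacaababbabccbbaacbcbbb", "a"]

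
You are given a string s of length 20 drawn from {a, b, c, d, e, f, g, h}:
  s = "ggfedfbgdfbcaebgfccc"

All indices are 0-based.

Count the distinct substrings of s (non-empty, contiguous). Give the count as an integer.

rank | idx | suffix
   0 |  12 | aebgfccc
   1 |  10 | bcaebgfccc
   2 |   6 | bgdfbcaebgfccc
   3 |  14 | bgfccc
   4 |  19 | c
   5 |  11 | caebgfccc
   6 |  18 | cc
   7 |  17 | ccc
   8 |   8 | dfbcaebgfccc
   9 |   4 | dfbgdfbcaebgfccc
  10 |  13 | ebgfccc
  11 |   3 | edfbgdfbcaebgfccc
  12 |   9 | fbcaebgfccc
  13 |   5 | fbgdfbcaebgfccc
  14 |  16 | fccc
  15 |   2 | fedfbgdfbcaebgfccc
  16 |   7 | gdfbcaebgfccc
  17 |  15 | gfccc
  18 |   1 | gfedfbgdfbcaebgfccc
  19 |   0 | ggfedfbgdfbcaebgfccc

SA = [12, 10, 6, 14, 19, 11, 18, 17, 8, 4, 13, 3, 9, 5, 16, 2, 7, 15, 1, 0]
rank  pair      lcp
   1  s[12:],s[10:]  0  ''
   2  s[10:],s[6:]  1  'b'
   3  s[6:],s[14:]  2  'bg'
   4  s[14:],s[19:]  0  ''
   5  s[19:],s[11:]  1  'c'
   6  s[11:],s[18:]  1  'c'
   7  s[18:],s[17:]  2  'cc'
   8  s[17:],s[8:]  0  ''
   9  s[8:],s[4:]  3  'dfb'
  10  s[4:],s[13:]  0  ''
  11  s[13:],s[3:]  1  'e'
  12  s[3:],s[9:]  0  ''
  13  s[9:],s[5:]  2  'fb'
  14  s[5:],s[16:]  1  'f'
  15  s[16:],s[2:]  1  'f'
  16  s[2:],s[7:]  0  ''
  17  s[7:],s[15:]  1  'g'
  18  s[15:],s[1:]  2  'gf'
  19  s[1:],s[0:]  1  'g'

n(n+1)/2 = 20·21/2 = 210
Σ LCP = 0 + 0 + 1 + 2 + 0 + 1 + 1 + 2 + 0 + 3 + 0 + 1 + 0 + 2 + 1 + 1 + 0 + 1 + 2 + 1 = 19
distinct = 210 − 19 = 191

191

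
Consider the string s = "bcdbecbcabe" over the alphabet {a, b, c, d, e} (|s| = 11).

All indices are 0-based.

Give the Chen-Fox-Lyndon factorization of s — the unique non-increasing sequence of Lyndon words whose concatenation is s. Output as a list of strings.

["bcdbec", "bc", "abe"]

emit factor 1: 'bcdbec' (i=0, period=6)
emit factor 2: 'bc' (i=6, period=2)
emit factor 3: 'abe' (i=8, period=3)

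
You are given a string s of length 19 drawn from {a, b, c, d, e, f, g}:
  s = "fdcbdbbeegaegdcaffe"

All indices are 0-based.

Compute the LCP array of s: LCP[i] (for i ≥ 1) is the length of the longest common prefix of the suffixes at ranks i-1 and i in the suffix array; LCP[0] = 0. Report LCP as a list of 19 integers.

[0, 1, 0, 1, 1, 0, 1, 0, 1, 2, 0, 1, 1, 2, 0, 1, 1, 0, 1]

rank | idx | suffix
   0 |  10 | aegdcaffe
   1 |  15 | affe
   2 |   5 | bbeegaegdcaffe
   3 |   3 | bdbbeegaegdcaffe
   4 |   6 | beegaegdcaffe
   5 |  14 | caffe
   6 |   2 | cbdbbeegaegdcaffe
   7 |   4 | dbbeegaegdcaffe
   8 |  13 | dcaffe
   9 |   1 | dcbdbbeegaegdcaffe
  10 |  18 | e
  11 |   7 | eegaegdcaffe
  12 |   8 | egaegdcaffe
  13 |  11 | egdcaffe
  14 |   0 | fdcbdbbeegaegdcaffe
  15 |  17 | fe
  16 |  16 | ffe
  17 |   9 | gaegdcaffe
  18 |  12 | gdcaffe

SA = [10, 15, 5, 3, 6, 14, 2, 4, 13, 1, 18, 7, 8, 11, 0, 17, 16, 9, 12]
[i] adj suffixes → lcp
  [1] 10/15 → 1 ('a')
  [2] 15/5 → 0 ('')
  [3] 5/3 → 1 ('b')
  [4] 3/6 → 1 ('b')
  [5] 6/14 → 0 ('')
  [6] 14/2 → 1 ('c')
  [7] 2/4 → 0 ('')
  [8] 4/13 → 1 ('d')
  [9] 13/1 → 2 ('dc')
  [10] 1/18 → 0 ('')
  [11] 18/7 → 1 ('e')
  [12] 7/8 → 1 ('e')
  [13] 8/11 → 2 ('eg')
  [14] 11/0 → 0 ('')
  [15] 0/17 → 1 ('f')
  [16] 17/16 → 1 ('f')
  [17] 16/9 → 0 ('')
  [18] 9/12 → 1 ('g')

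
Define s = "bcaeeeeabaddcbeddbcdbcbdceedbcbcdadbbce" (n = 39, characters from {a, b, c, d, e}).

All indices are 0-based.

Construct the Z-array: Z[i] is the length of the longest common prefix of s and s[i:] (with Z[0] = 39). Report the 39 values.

[39, 0, 0, 0, 0, 0, 0, 0, 1, 0, 0, 0, 0, 1, 0, 0, 0, 2, 0, 0, 2, 0, 1, 0, 0, 0, 0, 0, 2, 0, 2, 0, 0, 0, 0, 1, 2, 0, 0]

Z[0]=39
i=1: fresh scan; Z[1]=0
i=2: fresh scan; Z[2]=0
i=3: fresh scan; Z[3]=0
i=4: fresh scan; Z[4]=0
i=5: fresh scan; Z[5]=0
i=6: fresh scan; Z[6]=0
i=7: fresh scan; Z[7]=0
i=8: fresh scan; Z[8]=1 grow→box=[8,9)
i=9: fresh scan; Z[9]=0
i=10: fresh scan; Z[10]=0
i=11: fresh scan; Z[11]=0
i=12: fresh scan; Z[12]=0
i=13: fresh scan; Z[13]=1 grow→box=[13,14)
i=14: fresh scan; Z[14]=0
i=15: fresh scan; Z[15]=0
i=16: fresh scan; Z[16]=0
i=17: fresh scan; Z[17]=2 grow→box=[17,19)
i=18: min(r-i=1, Z[1]=0)=0; Z[18]=0
i=19: fresh scan; Z[19]=0
i=20: fresh scan; Z[20]=2 grow→box=[20,22)
i=21: min(r-i=1, Z[1]=0)=0; Z[21]=0
i=22: fresh scan; Z[22]=1 grow→box=[22,23)
i=23: fresh scan; Z[23]=0
i=24: fresh scan; Z[24]=0
i=25: fresh scan; Z[25]=0
i=26: fresh scan; Z[26]=0
i=27: fresh scan; Z[27]=0
i=28: fresh scan; Z[28]=2 grow→box=[28,30)
i=29: min(r-i=1, Z[1]=0)=0; Z[29]=0
i=30: fresh scan; Z[30]=2 grow→box=[30,32)
i=31: min(r-i=1, Z[1]=0)=0; Z[31]=0
i=32: fresh scan; Z[32]=0
i=33: fresh scan; Z[33]=0
i=34: fresh scan; Z[34]=0
i=35: fresh scan; Z[35]=1 grow→box=[35,36)
i=36: fresh scan; Z[36]=2 grow→box=[36,38)
i=37: min(r-i=1, Z[1]=0)=0; Z[37]=0
i=38: fresh scan; Z[38]=0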